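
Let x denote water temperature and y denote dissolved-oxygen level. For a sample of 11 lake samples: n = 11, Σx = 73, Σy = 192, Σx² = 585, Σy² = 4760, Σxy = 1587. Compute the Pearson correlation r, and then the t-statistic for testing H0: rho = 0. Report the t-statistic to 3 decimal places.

S_xy = nΣxy − ΣxΣy = 11·1587 − 73·192 = 17457 − 14016 = 3441
S_xx = nΣx² − (Σx)² = 11·585 − 73² = 6435 − 5329 = 1106
S_yy = nΣy² − (Σy)² = 11·4760 − 192² = 52360 − 36864 = 15496
r = S_xy / √(S_xx·S_yy) = 3441 / √(1106·15496) = 3441 / √17138576 = 3441 / 4139.8763 = 0.8312
t = r·√(n−2)/√(1−r²) = 0.8312·√9 / √(1−0.690893) = 2.493600 / 0.555974 = 4.485

4.485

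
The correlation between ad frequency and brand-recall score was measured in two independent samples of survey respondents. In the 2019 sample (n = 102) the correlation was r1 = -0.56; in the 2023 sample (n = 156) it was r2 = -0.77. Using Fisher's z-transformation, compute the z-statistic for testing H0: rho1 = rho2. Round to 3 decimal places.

Fisher z-transforms: z1 = atanh(-0.56) = -0.632833, z2 = atanh(-0.77) = -1.020328; difference d = 0.387495
Var(d) = 1/99 + 1/153 = 0.0101010 + 0.0065359 = 0.0166369
z = d/√Var(d) = 0.387495 / √0.0166369 = 0.387495 / 0.128984 = 3.004

3.004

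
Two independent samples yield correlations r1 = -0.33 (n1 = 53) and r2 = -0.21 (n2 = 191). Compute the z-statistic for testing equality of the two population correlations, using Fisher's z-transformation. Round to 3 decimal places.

-0.815

z1 = atanh(-0.33) = -0.342828,  z2 = atanh(-0.21) = -0.213171
SE = √(1/(n1−3) + 1/(n2−3)) = √(1/50 + 1/188) = √(0.0200000 + 0.0053191) = √0.0253191 = 0.159120
z = (z1 − z2)/SE = (-0.342828 − (-0.213171)) / 0.159120 = -0.129657 / 0.159120 = -0.815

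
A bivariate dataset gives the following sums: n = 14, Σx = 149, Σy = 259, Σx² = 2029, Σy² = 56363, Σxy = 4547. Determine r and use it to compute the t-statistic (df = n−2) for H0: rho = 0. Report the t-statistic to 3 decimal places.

Numerator: nΣxy − (Σx)(Σy) = 14·4547 − (149)(259) = 25067
Denominator: √[(nΣx²−(Σx)²)(nΣy²−(Σy)²)]
  nΣx²−(Σx)² = 14·2029 − 22201 = 6205;  nΣy²−(Σy)² = 14·56363 − 67081 = 722001
  √(6205·722001) = √4480016205 = 66932.9232
r = 25067 / 66932.9232 = 0.3745
t = r·√(n−2)/√(1−r²) = 0.3745·√12 / √(1−0.140250) = 1.297306 / 0.927227 = 1.399

1.399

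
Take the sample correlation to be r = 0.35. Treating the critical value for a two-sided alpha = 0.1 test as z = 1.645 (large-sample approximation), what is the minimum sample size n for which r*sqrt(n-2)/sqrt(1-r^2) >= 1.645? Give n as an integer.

22

r√(n−2)/√(1−r²) ≥ 1.645  ⇔  n−2 ≥ (1.645)²·(1−r²)/r²
(1−r²)/r² = (1−0.1225)/0.1225 = 7.1633
n ≥ 2 + 2.706025·7.1633 = 2 + 19.3841 = 21.3841
⌈21.3841⌉ = 22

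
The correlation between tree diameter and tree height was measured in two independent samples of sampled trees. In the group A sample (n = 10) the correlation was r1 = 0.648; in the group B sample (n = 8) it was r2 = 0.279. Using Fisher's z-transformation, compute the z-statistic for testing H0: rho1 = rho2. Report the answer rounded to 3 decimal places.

0.829

Fisher z-transforms: z1 = atanh(0.648) = 0.771843, z2 = atanh(0.279) = 0.286597; difference d = 0.485246
Var(d) = 1/7 + 1/5 = 0.1428571 + 0.2000000 = 0.3428571
z = d/√Var(d) = 0.485246 / √0.3428571 = 0.485246 / 0.585540 = 0.829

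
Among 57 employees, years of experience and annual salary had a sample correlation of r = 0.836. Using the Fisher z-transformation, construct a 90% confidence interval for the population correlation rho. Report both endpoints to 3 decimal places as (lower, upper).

(0.755, 0.892)

Fisher z: z_r = atanh(r) = ½·ln((1+0.836)/(1−0.836)) = 1.207739
SE(z) = 1/√(n−3) = 1/√54 = 0.136083
90% ⇒ z* = 1.645; margin = 1.645·0.136083 = 0.223857
CI on z-scale: (0.983882, 1.431596)
Back-transform: tanh(0.983882) = 0.754741, tanh(1.431596) = 0.891993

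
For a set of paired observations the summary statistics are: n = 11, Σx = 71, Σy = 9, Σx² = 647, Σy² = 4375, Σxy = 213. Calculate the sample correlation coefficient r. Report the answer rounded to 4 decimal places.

0.1706

Numerator: nΣxy − (Σx)(Σy) = 11·213 − (71)(9) = 1704
Denominator: √[(nΣx²−(Σx)²)(nΣy²−(Σy)²)]
  nΣx²−(Σx)² = 11·647 − 5041 = 2076;  nΣy²−(Σy)² = 11·4375 − 81 = 48044
  √(2076·48044) = √99739344 = 9986.9587
r = 1704 / 9986.9587 = 0.1706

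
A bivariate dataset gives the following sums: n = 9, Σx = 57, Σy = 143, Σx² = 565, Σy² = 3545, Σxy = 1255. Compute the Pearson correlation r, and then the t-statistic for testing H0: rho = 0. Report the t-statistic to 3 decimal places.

2.491

Numerator: nΣxy − (Σx)(Σy) = 9·1255 − (57)(143) = 3144
Denominator: √[(nΣx²−(Σx)²)(nΣy²−(Σy)²)]
  nΣx²−(Σx)² = 9·565 − 3249 = 1836;  nΣy²−(Σy)² = 9·3545 − 20449 = 11456
  √(1836·11456) = √21033216 = 4586.1984
r = 3144 / 4586.1984 = 0.6855
t = r·√(n−2)/√(1−r²) = 0.6855·√7 / √(1−0.469910) = 1.813663 / 0.728073 = 2.491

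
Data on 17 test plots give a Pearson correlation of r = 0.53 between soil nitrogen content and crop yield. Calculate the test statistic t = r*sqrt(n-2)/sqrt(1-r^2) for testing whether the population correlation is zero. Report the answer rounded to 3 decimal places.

2.421

1 − r² = 1 − 0.2809 = 0.7191;  √(1−r²) = 0.847998
√(n−2) = √15 = 3.872983
t = r·√(n−2)/√(1−r²) = 0.53 · 3.872983 / 0.847998 = 2.421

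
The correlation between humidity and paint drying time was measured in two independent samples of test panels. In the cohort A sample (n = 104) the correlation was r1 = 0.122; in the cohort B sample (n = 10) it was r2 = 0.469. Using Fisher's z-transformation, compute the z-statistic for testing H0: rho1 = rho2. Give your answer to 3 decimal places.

z1 = atanh(0.122) = 0.122611,  z2 = atanh(0.469) = 0.508788
SE = √(1/(n1−3) + 1/(n2−3)) = √(1/101 + 1/7) = √(0.0099010 + 0.1428571) = √0.1527581 = 0.390843
z = (z1 − z2)/SE = (0.122611 − 0.508788) / 0.390843 = -0.386177 / 0.390843 = -0.988

-0.988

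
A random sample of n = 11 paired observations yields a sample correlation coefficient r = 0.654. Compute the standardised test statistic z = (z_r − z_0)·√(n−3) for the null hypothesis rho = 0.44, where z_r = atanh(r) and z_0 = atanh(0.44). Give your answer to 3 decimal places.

Fisher z: atanh(0.654) = 0.782257, atanh(0.44) = 0.472231
z = (z_r − z_0)·√(n−3) = (0.782257 − 0.472231)·√8 = 0.310026 · 2.828427 = 0.877

0.877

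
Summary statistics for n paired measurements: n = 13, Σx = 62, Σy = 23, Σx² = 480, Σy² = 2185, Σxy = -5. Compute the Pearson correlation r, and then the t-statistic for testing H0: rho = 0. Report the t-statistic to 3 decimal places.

S_xy = nΣxy − ΣxΣy = 13·(-5) − 62·23 = -65 − 1426 = -1491
S_xx = nΣx² − (Σx)² = 13·480 − 62² = 6240 − 3844 = 2396
S_yy = nΣy² − (Σy)² = 13·2185 − 23² = 28405 − 529 = 27876
r = S_xy / √(S_xx·S_yy) = -1491 / √(2396·27876) = -1491 / √66790896 = -1491 / 8172.5697 = -0.1824
t = r·√(n−2)/√(1−r²) = -0.1824·√11 / √(1−0.033270) = -0.604952 / 0.983224 = -0.615

-0.615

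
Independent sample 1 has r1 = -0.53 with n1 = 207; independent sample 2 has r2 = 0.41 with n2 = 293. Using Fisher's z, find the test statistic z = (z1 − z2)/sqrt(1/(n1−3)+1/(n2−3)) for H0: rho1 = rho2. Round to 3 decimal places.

-11.225

Fisher z-transforms: z1 = atanh(-0.53) = -0.590145, z2 = atanh(0.41) = 0.435611; difference d = -1.025756
Var(d) = 1/204 + 1/290 = 0.0049020 + 0.0034483 = 0.0083503
z = d/√Var(d) = -1.025756 / √0.0083503 = -1.025756 / 0.091380 = -11.225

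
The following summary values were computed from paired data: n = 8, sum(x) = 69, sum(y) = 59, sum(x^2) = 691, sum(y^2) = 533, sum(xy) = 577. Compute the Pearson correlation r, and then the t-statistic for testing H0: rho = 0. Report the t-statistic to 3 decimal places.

S_xy = nΣxy − ΣxΣy = 8·577 − 69·59 = 4616 − 4071 = 545
S_xx = nΣx² − (Σx)² = 8·691 − 69² = 5528 − 4761 = 767
S_yy = nΣy² − (Σy)² = 8·533 − 59² = 4264 − 3481 = 783
r = S_xy / √(S_xx·S_yy) = 545 / √(767·783) = 545 / √600561 = 545 / 774.9587 = 0.7033
t = r·√(n−2)/√(1−r²) = 0.7033·√6 / √(1−0.494631) = 1.722726 / 0.710893 = 2.423

2.423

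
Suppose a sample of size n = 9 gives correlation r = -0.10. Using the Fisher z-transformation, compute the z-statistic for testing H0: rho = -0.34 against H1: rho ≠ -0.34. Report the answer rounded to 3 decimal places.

0.622

z_r = atanh(-0.10) = -0.100335,  z_0 = atanh(-0.34) = -0.354093
SE = 1/√(n−3) = 1/√6 = 0.408248
z = (z_r − z_0)/SE = (-0.100335 − (-0.354093)) / 0.408248 = 0.253758 / 0.408248 = 0.622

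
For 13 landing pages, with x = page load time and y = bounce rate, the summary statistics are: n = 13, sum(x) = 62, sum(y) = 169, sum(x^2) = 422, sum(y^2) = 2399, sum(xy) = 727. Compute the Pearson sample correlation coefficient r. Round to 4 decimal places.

-0.4946

Numerator: nΣxy − (Σx)(Σy) = 13·727 − (62)(169) = -1027
Denominator: √[(nΣx²−(Σx)²)(nΣy²−(Σy)²)]
  nΣx²−(Σx)² = 13·422 − 3844 = 1642;  nΣy²−(Σy)² = 13·2399 − 28561 = 2626
  √(1642·2626) = √4311892 = 2076.5096
r = -1027 / 2076.5096 = -0.4946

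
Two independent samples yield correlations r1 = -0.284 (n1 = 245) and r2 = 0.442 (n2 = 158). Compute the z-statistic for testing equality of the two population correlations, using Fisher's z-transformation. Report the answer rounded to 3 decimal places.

z1 = atanh(-0.284) = -0.292028,  z2 = atanh(0.442) = 0.474714
SE = √(1/(n1−3) + 1/(n2−3)) = √(1/242 + 1/155) = √(0.0041322 + 0.0064516) = √0.0105838 = 0.102878
z = (z1 − z2)/SE = (-0.292028 − 0.474714) / 0.102878 = -0.766742 / 0.102878 = -7.453

-7.453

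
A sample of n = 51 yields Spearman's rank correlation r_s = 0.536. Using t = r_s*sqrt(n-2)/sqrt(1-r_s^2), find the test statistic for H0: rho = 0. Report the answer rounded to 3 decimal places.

4.444

1 − r_s² = 1 − 0.287296 = 0.712704;  √(1−r_s²) = 0.844218
√(n−2) = √49 = 7.000000
t = r_s·√(n−2)/√(1−r_s²) = 0.536 · 7.000000 / 0.844218 = 4.444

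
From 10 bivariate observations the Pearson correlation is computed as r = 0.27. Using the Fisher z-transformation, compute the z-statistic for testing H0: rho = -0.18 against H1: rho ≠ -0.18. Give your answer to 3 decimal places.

1.214

Fisher z: atanh(0.27) = 0.276864, atanh(-0.18) = -0.181983
z = (z_r − z_0)·√(n−3) = (0.276864 − (-0.181983))·√7 = 0.458847 · 2.645751 = 1.214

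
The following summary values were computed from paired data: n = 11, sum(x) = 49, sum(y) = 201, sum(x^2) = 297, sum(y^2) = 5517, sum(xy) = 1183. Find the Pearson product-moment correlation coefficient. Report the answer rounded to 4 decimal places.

0.7549

S_xy = nΣxy − ΣxΣy = 11·1183 − 49·201 = 13013 − 9849 = 3164
S_xx = nΣx² − (Σx)² = 11·297 − 49² = 3267 − 2401 = 866
S_yy = nΣy² − (Σy)² = 11·5517 − 201² = 60687 − 40401 = 20286
r = S_xy / √(S_xx·S_yy) = 3164 / √(866·20286) = 3164 / √17567676 = 3164 / 4191.3812 = 0.7549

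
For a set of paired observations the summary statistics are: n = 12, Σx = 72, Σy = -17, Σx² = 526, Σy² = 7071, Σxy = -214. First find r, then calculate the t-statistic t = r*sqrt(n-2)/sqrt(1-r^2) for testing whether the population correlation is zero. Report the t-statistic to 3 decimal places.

-0.439

S_xy = nΣxy − ΣxΣy = 12·(-214) − 72·(-17) = -2568 − (-1224) = -1344
S_xx = nΣx² − (Σx)² = 12·526 − 72² = 6312 − 5184 = 1128
S_yy = nΣy² − (Σy)² = 12·7071 − (-17)² = 84852 − 289 = 84563
r = S_xy / √(S_xx·S_yy) = -1344 / √(1128·84563) = -1344 / √95387064 = -1344 / 9766.6301 = -0.1376
t = r·√(n−2)/√(1−r²) = -0.1376·√10 / √(1−0.018934) = -0.435129 / 0.990488 = -0.439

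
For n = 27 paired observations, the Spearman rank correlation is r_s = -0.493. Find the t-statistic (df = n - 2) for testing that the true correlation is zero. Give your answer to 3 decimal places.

t = r_s·√(n−2) / √(1−r_s²) with r_s = -0.493, n = 27
  = -0.493·√25 / √(1 − 0.243049)
  = -0.493·5.000000 / 0.870029
  = -2.465000 / 0.870029 = -2.833

-2.833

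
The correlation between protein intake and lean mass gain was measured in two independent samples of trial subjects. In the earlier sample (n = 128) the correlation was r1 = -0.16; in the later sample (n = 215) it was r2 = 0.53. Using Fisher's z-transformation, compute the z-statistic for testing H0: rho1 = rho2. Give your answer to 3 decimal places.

Fisher z-transforms: z1 = atanh(-0.16) = -0.161387, z2 = atanh(0.53) = 0.590145; difference d = -0.751532
Var(d) = 1/125 + 1/212 = 0.0080000 + 0.0047170 = 0.0127170
z = d/√Var(d) = -0.751532 / √0.0127170 = -0.751532 / 0.112770 = -6.664

-6.664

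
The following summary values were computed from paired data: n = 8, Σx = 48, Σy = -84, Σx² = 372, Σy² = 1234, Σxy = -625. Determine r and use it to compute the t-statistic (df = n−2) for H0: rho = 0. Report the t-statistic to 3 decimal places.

-2.426

Numerator: nΣxy − (Σx)(Σy) = 8·(-625) − (48)(-84) = -968
Denominator: √[(nΣx²−(Σx)²)(nΣy²−(Σy)²)]
  nΣx²−(Σx)² = 8·372 − 2304 = 672;  nΣy²−(Σy)² = 8·1234 − 7056 = 2816
  √(672·2816) = √1892352 = 1375.6279
r = -968 / 1375.6279 = -0.7037
t = r·√(n−2)/√(1−r²) = -0.7037·√6 / √(1−0.495194) = -1.723706 / 0.710497 = -2.426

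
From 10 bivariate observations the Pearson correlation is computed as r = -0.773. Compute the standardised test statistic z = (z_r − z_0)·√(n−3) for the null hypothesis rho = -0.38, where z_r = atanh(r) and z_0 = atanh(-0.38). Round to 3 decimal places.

-1.661

z_r = atanh(-0.773) = -1.027739,  z_0 = atanh(-0.38) = -0.400060
SE = 1/√(n−3) = 1/√7 = 0.377964
z = (z_r − z_0)/SE = (-1.027739 − (-0.400060)) / 0.377964 = -0.627679 / 0.377964 = -1.661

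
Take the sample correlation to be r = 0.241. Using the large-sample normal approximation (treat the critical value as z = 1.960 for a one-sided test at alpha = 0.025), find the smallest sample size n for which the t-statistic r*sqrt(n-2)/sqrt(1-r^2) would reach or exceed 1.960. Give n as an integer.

Need r·√(n−2)/√(1−r²) ≥ 1.960
√(n−2) ≥ 1.960·√(1−0.058081) / 0.241 = 1.960·0.970525 / 0.241 = 7.8931
n−2 ≥ 62.3010  ⇒  n ≥ 64.3010
Smallest integer n = 65

65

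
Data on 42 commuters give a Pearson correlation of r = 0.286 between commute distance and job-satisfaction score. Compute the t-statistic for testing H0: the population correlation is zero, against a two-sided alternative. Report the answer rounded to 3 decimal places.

1.888

1 − r² = 1 − 0.081796 = 0.918204;  √(1−r²) = 0.958230
√(n−2) = √40 = 6.324555
t = r·√(n−2)/√(1−r²) = 0.286 · 6.324555 / 0.958230 = 1.888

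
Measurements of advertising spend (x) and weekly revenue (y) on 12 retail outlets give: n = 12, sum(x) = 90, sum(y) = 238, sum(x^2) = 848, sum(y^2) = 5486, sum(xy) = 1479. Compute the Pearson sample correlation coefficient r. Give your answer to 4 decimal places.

-0.8408

Numerator: nΣxy − (Σx)(Σy) = 12·1479 − (90)(238) = -3672
Denominator: √[(nΣx²−(Σx)²)(nΣy²−(Σy)²)]
  nΣx²−(Σx)² = 12·848 − 8100 = 2076;  nΣy²−(Σy)² = 12·5486 − 56644 = 9188
  √(2076·9188) = √19074288 = 4367.4120
r = -3672 / 4367.4120 = -0.8408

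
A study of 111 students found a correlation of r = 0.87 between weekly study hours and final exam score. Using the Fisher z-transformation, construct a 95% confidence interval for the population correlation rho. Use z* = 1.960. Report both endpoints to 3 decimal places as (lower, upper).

z_r = atanh(0.87) = 1.333080;  SE = 1/√(n−3) = 1/√108 = 0.096225
z-limits: 1.333080 ± 1.960·0.096225 = 1.333080 ± 0.188601 = [1.144479, 1.521681]
ρ-limits: (tanh 1.144479, tanh 1.521681) = (0.816, 0.909)

(0.816, 0.909)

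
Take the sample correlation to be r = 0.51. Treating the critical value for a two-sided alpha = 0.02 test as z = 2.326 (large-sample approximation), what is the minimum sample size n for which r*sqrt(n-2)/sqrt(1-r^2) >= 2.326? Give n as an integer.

18

Need r·√(n−2)/√(1−r²) ≥ 2.326
√(n−2) ≥ 2.326·√(1−0.2601) / 0.51 = 2.326·0.860174 / 0.51 = 3.9231
n−2 ≥ 15.3907  ⇒  n ≥ 17.3907
Smallest integer n = 18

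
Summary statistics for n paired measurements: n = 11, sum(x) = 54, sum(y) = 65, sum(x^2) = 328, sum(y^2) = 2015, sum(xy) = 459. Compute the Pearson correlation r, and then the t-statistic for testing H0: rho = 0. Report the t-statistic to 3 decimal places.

S_xy = nΣxy − ΣxΣy = 11·459 − 54·65 = 5049 − 3510 = 1539
S_xx = nΣx² − (Σx)² = 11·328 − 54² = 3608 − 2916 = 692
S_yy = nΣy² − (Σy)² = 11·2015 − 65² = 22165 − 4225 = 17940
r = S_xy / √(S_xx·S_yy) = 1539 / √(692·17940) = 1539 / √12414480 = 1539 / 3523.4188 = 0.4368
t = r·√(n−2)/√(1−r²) = 0.4368·√9 / √(1−0.190794) = 1.310400 / 0.899559 = 1.457

1.457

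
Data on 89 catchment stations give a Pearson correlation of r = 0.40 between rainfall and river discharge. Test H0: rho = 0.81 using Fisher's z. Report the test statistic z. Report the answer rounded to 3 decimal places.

-6.523

Fisher z: atanh(0.40) = 0.423649, atanh(0.81) = 1.127029
z = (z_r − z_0)·√(n−3) = (0.423649 − 1.127029)·√86 = -0.703380 · 9.273618 = -6.523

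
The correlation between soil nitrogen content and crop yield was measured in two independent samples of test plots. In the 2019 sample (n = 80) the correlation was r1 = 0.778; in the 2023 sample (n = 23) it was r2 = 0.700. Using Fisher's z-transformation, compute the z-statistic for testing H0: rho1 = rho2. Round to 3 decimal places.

Fisher z-transforms: z1 = atanh(0.778) = 1.040284, z2 = atanh(0.700) = 0.867301; difference d = 0.172983
Var(d) = 1/77 + 1/20 = 0.0129870 + 0.0500000 = 0.0629870
z = d/√Var(d) = 0.172983 / √0.0629870 = 0.172983 / 0.250972 = 0.689

0.689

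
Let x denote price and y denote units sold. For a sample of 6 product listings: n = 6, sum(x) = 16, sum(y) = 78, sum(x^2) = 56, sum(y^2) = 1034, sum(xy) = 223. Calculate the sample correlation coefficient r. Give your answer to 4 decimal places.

0.9186

Numerator: nΣxy − (Σx)(Σy) = 6·223 − (16)(78) = 90
Denominator: √[(nΣx²−(Σx)²)(nΣy²−(Σy)²)]
  nΣx²−(Σx)² = 6·56 − 256 = 80;  nΣy²−(Σy)² = 6·1034 − 6084 = 120
  √(80·120) = √9600 = 97.9796
r = 90 / 97.9796 = 0.9186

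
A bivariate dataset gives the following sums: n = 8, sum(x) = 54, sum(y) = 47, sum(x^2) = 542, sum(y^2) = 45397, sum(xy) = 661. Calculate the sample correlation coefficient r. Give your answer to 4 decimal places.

S_xy = nΣxy − ΣxΣy = 8·661 − 54·47 = 5288 − 2538 = 2750
S_xx = nΣx² − (Σx)² = 8·542 − 54² = 4336 − 2916 = 1420
S_yy = nΣy² − (Σy)² = 8·45397 − 47² = 363176 − 2209 = 360967
r = S_xy / √(S_xx·S_yy) = 2750 / √(1420·360967) = 2750 / √512573140 = 2750 / 22640.0782 = 0.1215

0.1215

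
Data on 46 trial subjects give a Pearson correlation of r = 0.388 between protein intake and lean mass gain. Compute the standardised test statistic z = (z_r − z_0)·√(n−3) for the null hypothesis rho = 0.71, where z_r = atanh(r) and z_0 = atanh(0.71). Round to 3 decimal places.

Fisher z: atanh(0.388) = 0.409443, atanh(0.71) = 0.887184
z = (z_r − z_0)·√(n−3) = (0.409443 − 0.887184)·√43 = -0.477741 · 6.557439 = -3.133

-3.133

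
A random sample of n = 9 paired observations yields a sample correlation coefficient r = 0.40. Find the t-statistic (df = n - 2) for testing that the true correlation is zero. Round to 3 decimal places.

t = r·√(n−2) / √(1−r²) with r = 0.40, n = 9
  = 0.40·√7 / √(1 − 0.1600)
  = 0.40·2.645751 / 0.916515
  = 1.058300 / 0.916515 = 1.155

1.155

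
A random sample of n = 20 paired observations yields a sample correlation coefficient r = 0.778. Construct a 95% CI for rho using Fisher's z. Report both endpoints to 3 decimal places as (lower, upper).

(0.512, 0.908)

Fisher z: z_r = atanh(r) = ½·ln((1+0.778)/(1−0.778)) = 1.040284
SE(z) = 1/√(n−3) = 1/√17 = 0.242536
95% ⇒ z* = 1.960; margin = 1.960·0.242536 = 0.475371
CI on z-scale: (0.564913, 1.515655)
Back-transform: tanh(0.564913) = 0.511614, tanh(1.515655) = 0.907937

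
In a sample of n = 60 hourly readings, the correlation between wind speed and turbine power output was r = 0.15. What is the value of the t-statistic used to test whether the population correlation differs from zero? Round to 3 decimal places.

1.155

t = r·√(n−2) / √(1−r²) with r = 0.15, n = 60
  = 0.15·√58 / √(1 − 0.0225)
  = 0.15·7.615773 / 0.988686
  = 1.142366 / 0.988686 = 1.155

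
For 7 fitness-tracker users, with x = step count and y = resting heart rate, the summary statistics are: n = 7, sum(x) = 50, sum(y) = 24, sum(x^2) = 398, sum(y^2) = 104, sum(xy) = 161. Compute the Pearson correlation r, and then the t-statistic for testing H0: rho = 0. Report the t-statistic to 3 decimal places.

-0.836

Numerator: nΣxy − (Σx)(Σy) = 7·161 − (50)(24) = -73
Denominator: √[(nΣx²−(Σx)²)(nΣy²−(Σy)²)]
  nΣx²−(Σx)² = 7·398 − 2500 = 286;  nΣy²−(Σy)² = 7·104 − 576 = 152
  √(286·152) = √43472 = 208.4994
r = -73 / 208.4994 = -0.3501
t = r·√(n−2)/√(1−r²) = -0.3501·√5 / √(1−0.122570) = -0.782847 / 0.936712 = -0.836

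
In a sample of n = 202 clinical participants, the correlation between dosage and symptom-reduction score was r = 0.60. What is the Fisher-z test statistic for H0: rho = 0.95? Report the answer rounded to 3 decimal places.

z_r = atanh(0.60) = 0.693147,  z_0 = atanh(0.95) = 1.831781
SE = 1/√(n−3) = 1/√199 = 0.070888
z = (z_r − z_0)/SE = (0.693147 − 1.831781) / 0.070888 = -1.138634 / 0.070888 = -16.062

-16.062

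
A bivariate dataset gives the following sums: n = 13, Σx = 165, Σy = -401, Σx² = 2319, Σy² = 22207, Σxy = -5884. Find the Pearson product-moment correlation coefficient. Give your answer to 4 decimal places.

-0.5342

Numerator: nΣxy − (Σx)(Σy) = 13·(-5884) − (165)(-401) = -10327
Denominator: √[(nΣx²−(Σx)²)(nΣy²−(Σy)²)]
  nΣx²−(Σx)² = 13·2319 − 27225 = 2922;  nΣy²−(Σy)² = 13·22207 − 160801 = 127890
  √(2922·127890) = √373694580 = 19331.1815
r = -10327 / 19331.1815 = -0.5342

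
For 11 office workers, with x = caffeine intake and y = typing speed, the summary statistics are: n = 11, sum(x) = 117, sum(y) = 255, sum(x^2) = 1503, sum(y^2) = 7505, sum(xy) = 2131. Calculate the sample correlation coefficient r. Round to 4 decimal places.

-0.9056

Numerator: nΣxy − (Σx)(Σy) = 11·2131 − (117)(255) = -6394
Denominator: √[(nΣx²−(Σx)²)(nΣy²−(Σy)²)]
  nΣx²−(Σx)² = 11·1503 − 13689 = 2844;  nΣy²−(Σy)² = 11·7505 − 65025 = 17530
  √(2844·17530) = √49855320 = 7060.8300
r = -6394 / 7060.8300 = -0.9056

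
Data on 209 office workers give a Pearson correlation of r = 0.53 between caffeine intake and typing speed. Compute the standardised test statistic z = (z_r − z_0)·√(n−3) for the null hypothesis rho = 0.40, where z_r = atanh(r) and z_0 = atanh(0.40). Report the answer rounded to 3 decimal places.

2.390

Fisher z: atanh(0.53) = 0.590145, atanh(0.40) = 0.423649
z = (z_r − z_0)·√(n−3) = (0.590145 − 0.423649)·√206 = 0.166496 · 14.352700 = 2.390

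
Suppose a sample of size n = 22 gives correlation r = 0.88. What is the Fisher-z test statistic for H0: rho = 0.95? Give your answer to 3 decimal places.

z_r = atanh(0.88) = 1.375768,  z_0 = atanh(0.95) = 1.831781
SE = 1/√(n−3) = 1/√19 = 0.229416
z = (z_r − z_0)/SE = (1.375768 − 1.831781) / 0.229416 = -0.456013 / 0.229416 = -1.988

-1.988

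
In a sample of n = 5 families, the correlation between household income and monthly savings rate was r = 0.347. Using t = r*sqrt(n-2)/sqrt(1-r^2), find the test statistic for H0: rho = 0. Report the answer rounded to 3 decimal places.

1 − r² = 1 − 0.120409 = 0.879591;  √(1−r²) = 0.937865
√(n−2) = √3 = 1.732051
t = r·√(n−2)/√(1−r²) = 0.347 · 1.732051 / 0.937865 = 0.641

0.641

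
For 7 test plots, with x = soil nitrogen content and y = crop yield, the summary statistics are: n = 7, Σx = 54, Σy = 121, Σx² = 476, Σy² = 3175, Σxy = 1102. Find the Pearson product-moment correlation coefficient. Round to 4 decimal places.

Numerator: nΣxy − (Σx)(Σy) = 7·1102 − (54)(121) = 1180
Denominator: √[(nΣx²−(Σx)²)(nΣy²−(Σy)²)]
  nΣx²−(Σx)² = 7·476 − 2916 = 416;  nΣy²−(Σy)² = 7·3175 − 14641 = 7584
  √(416·7584) = √3154944 = 1776.2162
r = 1180 / 1776.2162 = 0.6643

0.6643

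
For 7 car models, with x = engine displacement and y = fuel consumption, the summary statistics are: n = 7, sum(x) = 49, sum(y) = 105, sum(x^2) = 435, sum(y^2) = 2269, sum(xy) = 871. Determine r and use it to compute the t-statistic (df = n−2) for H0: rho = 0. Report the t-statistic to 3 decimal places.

1.428

S_xy = nΣxy − ΣxΣy = 7·871 − 49·105 = 6097 − 5145 = 952
S_xx = nΣx² − (Σx)² = 7·435 − 49² = 3045 − 2401 = 644
S_yy = nΣy² − (Σy)² = 7·2269 − 105² = 15883 − 11025 = 4858
r = S_xy / √(S_xx·S_yy) = 952 / √(644·4858) = 952 / √3128552 = 952 / 1768.7713 = 0.5382
t = r·√(n−2)/√(1−r²) = 0.5382·√5 / √(1−0.289659) = 1.203452 / 0.842817 = 1.428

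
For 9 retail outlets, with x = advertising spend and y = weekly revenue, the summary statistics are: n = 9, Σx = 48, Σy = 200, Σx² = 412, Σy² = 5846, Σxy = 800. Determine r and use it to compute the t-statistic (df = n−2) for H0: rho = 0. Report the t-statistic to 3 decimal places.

-1.837

Numerator: nΣxy − (Σx)(Σy) = 9·800 − (48)(200) = -2400
Denominator: √[(nΣx²−(Σx)²)(nΣy²−(Σy)²)]
  nΣx²−(Σx)² = 9·412 − 2304 = 1404;  nΣy²−(Σy)² = 9·5846 − 40000 = 12614
  √(1404·12614) = √17710056 = 4208.3317
r = -2400 / 4208.3317 = -0.5703
t = r·√(n−2)/√(1−r²) = -0.5703·√7 / √(1−0.325242) = -1.508872 / 0.821437 = -1.837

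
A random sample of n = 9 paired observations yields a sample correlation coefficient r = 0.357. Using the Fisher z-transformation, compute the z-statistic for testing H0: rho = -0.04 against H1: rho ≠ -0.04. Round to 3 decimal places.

Fisher z: atanh(0.357) = 0.373443, atanh(-0.04) = -0.040021
z = (z_r − z_0)·√(n−3) = (0.373443 − (-0.040021))·√6 = 0.413464 · 2.449490 = 1.013

1.013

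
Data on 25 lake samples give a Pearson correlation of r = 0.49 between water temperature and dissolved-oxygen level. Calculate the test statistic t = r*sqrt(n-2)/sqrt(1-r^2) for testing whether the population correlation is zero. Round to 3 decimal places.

1 − r² = 1 − 0.2401 = 0.7599;  √(1−r²) = 0.871722
√(n−2) = √23 = 4.795832
t = r·√(n−2)/√(1−r²) = 0.49 · 4.795832 / 0.871722 = 2.696

2.696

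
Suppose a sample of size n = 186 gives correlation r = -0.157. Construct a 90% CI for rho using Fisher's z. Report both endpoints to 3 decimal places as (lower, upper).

(-0.273, -0.037)

z_r = atanh(-0.157) = -0.158309;  SE = 1/√(n−3) = 1/√183 = 0.073922
z-limits: -0.158309 ± 1.645·0.073922 = -0.158309 ± 0.121602 = [-0.279911, -0.036707]
ρ-limits: (tanh -0.279911, tanh -0.036707) = (-0.273, -0.037)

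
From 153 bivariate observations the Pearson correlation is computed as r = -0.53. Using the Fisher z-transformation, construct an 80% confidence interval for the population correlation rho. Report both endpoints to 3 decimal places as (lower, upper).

Fisher z: z_r = atanh(r) = ½·ln((1+(-0.53))/(1−(-0.53))) = -0.590145
SE(z) = 1/√(n−3) = 1/√150 = 0.081650
80% ⇒ z* = 1.282; margin = 1.282·0.081650 = 0.104675
CI on z-scale: (-0.694820, -0.485470)
Back-transform: tanh(-0.694820) = -0.601070, tanh(-0.485470) = -0.450614

(-0.601, -0.451)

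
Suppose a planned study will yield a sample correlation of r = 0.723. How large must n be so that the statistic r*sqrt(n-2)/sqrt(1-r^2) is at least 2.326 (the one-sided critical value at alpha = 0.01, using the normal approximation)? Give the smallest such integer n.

7

Need r·√(n−2)/√(1−r²) ≥ 2.326
√(n−2) ≥ 2.326·√(1−0.522729) / 0.723 = 2.326·0.690848 / 0.723 = 2.2226
n−2 ≥ 4.9400  ⇒  n ≥ 6.9400
Smallest integer n = 7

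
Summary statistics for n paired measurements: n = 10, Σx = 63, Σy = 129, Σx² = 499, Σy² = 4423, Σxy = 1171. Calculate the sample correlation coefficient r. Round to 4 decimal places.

0.6751

S_xy = nΣxy − ΣxΣy = 10·1171 − 63·129 = 11710 − 8127 = 3583
S_xx = nΣx² − (Σx)² = 10·499 − 63² = 4990 − 3969 = 1021
S_yy = nΣy² − (Σy)² = 10·4423 − 129² = 44230 − 16641 = 27589
r = S_xy / √(S_xx·S_yy) = 3583 / √(1021·27589) = 3583 / √28168369 = 3583 / 5307.3882 = 0.6751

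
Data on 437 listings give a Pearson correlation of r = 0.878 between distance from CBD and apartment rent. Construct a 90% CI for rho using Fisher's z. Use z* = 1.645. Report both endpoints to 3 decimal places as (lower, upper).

z_r = atanh(0.878) = 1.366971;  SE = 1/√(n−3) = 1/√434 = 0.048002
z-limits: 1.366971 ± 1.645·0.048002 = 1.366971 ± 0.078963 = [1.288008, 1.445934]
ρ-limits: (tanh 1.288008, tanh 1.445934) = (0.859, 0.895)

(0.859, 0.895)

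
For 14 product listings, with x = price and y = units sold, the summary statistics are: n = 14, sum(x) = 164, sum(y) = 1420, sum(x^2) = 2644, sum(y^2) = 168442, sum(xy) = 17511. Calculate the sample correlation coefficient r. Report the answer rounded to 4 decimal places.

Numerator: nΣxy − (Σx)(Σy) = 14·17511 − (164)(1420) = 12274
Denominator: √[(nΣx²−(Σx)²)(nΣy²−(Σy)²)]
  nΣx²−(Σx)² = 14·2644 − 26896 = 10120;  nΣy²−(Σy)² = 14·168442 − 2016400 = 341788
  √(10120·341788) = √3458894560 = 58812.3674
r = 12274 / 58812.3674 = 0.2087

0.2087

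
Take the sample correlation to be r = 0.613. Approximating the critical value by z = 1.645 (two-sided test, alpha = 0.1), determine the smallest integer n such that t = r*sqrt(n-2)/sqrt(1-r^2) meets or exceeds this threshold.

7

r√(n−2)/√(1−r²) ≥ 1.645  ⇔  n−2 ≥ (1.645)²·(1−r²)/r²
(1−r²)/r² = (1−0.375769)/0.375769 = 1.6612
n ≥ 2 + 2.706025·1.6612 = 2 + 4.4952 = 6.4952
⌈6.4952⌉ = 7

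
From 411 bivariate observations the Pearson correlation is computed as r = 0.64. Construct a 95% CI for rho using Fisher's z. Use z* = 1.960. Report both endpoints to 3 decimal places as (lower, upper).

(0.579, 0.694)

z_r = atanh(0.64) = 0.758174;  SE = 1/√(n−3) = 1/√408 = 0.049507
z-limits: 0.758174 ± 1.960·0.049507 = 0.758174 ± 0.097034 = [0.661140, 0.855208]
ρ-limits: (tanh 0.661140, tanh 0.855208) = (0.579, 0.694)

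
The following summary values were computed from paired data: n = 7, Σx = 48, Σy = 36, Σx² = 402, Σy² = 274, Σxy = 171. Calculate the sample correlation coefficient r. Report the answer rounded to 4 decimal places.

-0.9428

S_xy = nΣxy − ΣxΣy = 7·171 − 48·36 = 1197 − 1728 = -531
S_xx = nΣx² − (Σx)² = 7·402 − 48² = 2814 − 2304 = 510
S_yy = nΣy² − (Σy)² = 7·274 − 36² = 1918 − 1296 = 622
r = S_xy / √(S_xx·S_yy) = -531 / √(510·622) = -531 / √317220 = -531 / 563.2229 = -0.9428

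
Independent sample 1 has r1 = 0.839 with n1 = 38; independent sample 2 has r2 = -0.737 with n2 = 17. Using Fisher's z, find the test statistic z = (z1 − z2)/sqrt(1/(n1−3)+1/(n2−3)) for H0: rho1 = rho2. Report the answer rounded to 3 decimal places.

z1 = atanh(0.839) = 1.217786,  z2 = atanh(-0.737) = -0.943880
SE = √(1/(n1−3) + 1/(n2−3)) = √(1/35 + 1/14) = √(0.0285714 + 0.0714286) = √0.1000000 = 0.316228
z = (z1 − z2)/SE = (1.217786 − (-0.943880)) / 0.316228 = 2.161666 / 0.316228 = 6.836

6.836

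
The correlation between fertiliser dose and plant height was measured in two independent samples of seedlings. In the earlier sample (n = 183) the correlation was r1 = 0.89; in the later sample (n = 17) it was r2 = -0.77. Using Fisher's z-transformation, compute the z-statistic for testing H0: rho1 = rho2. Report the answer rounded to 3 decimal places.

8.802

z1 = atanh(0.89) = 1.421926,  z2 = atanh(-0.77) = -1.020328
SE = √(1/(n1−3) + 1/(n2−3)) = √(1/180 + 1/14) = √(0.0055556 + 0.0714286) = √0.0769842 = 0.277460
z = (z1 − z2)/SE = (1.421926 − (-1.020328)) / 0.277460 = 2.442254 / 0.277460 = 8.802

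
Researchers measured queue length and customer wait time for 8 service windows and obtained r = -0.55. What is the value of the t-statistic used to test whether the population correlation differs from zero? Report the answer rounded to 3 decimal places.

t = r·√(n−2) / √(1−r²) with r = -0.55, n = 8
  = -0.55·√6 / √(1 − 0.3025)
  = -0.55·2.449490 / 0.835165
  = -1.347220 / 0.835165 = -1.613

-1.613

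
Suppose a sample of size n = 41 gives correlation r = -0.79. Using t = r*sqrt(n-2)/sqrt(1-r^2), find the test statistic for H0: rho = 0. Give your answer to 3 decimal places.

1 − r² = 1 − 0.6241 = 0.3759;  √(1−r²) = 0.613107
√(n−2) = √39 = 6.244998
t = r·√(n−2)/√(1−r²) = -0.79 · 6.244998 / 0.613107 = -8.047

-8.047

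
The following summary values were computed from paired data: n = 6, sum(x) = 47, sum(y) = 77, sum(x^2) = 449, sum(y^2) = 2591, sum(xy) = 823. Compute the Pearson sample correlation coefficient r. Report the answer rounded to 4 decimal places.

0.6107

Numerator: nΣxy − (Σx)(Σy) = 6·823 − (47)(77) = 1319
Denominator: √[(nΣx²−(Σx)²)(nΣy²−(Σy)²)]
  nΣx²−(Σx)² = 6·449 − 2209 = 485;  nΣy²−(Σy)² = 6·2591 − 5929 = 9617
  √(485·9617) = √4664245 = 2159.6863
r = 1319 / 2159.6863 = 0.6107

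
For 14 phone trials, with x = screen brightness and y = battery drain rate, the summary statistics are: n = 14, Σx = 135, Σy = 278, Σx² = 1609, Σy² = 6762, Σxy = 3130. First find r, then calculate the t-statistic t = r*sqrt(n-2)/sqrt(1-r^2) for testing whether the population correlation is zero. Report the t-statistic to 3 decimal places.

3.672

Numerator: nΣxy − (Σx)(Σy) = 14·3130 − (135)(278) = 6290
Denominator: √[(nΣx²−(Σx)²)(nΣy²−(Σy)²)]
  nΣx²−(Σx)² = 14·1609 − 18225 = 4301;  nΣy²−(Σy)² = 14·6762 − 77284 = 17384
  √(4301·17384) = √74768584 = 8646.8829
r = 6290 / 8646.8829 = 0.7274
t = r·√(n−2)/√(1−r²) = 0.7274·√12 / √(1−0.529111) = 2.519788 / 0.686214 = 3.672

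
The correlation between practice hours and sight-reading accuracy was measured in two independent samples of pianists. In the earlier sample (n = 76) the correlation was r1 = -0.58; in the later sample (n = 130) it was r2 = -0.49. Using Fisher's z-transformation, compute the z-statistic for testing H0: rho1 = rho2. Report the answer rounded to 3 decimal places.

z1 = atanh(-0.58) = -0.662463,  z2 = atanh(-0.49) = -0.536060
SE = √(1/(n1−3) + 1/(n2−3)) = √(1/73 + 1/127) = √(0.0136986 + 0.0078740) = √0.0215726 = 0.146876
z = (z1 − z2)/SE = (-0.662463 − (-0.536060)) / 0.146876 = -0.126403 / 0.146876 = -0.861

-0.861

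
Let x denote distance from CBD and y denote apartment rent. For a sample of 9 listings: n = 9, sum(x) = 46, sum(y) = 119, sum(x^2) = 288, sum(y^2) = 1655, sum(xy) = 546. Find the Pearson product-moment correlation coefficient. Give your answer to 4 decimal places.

-0.9474

Numerator: nΣxy − (Σx)(Σy) = 9·546 − (46)(119) = -560
Denominator: √[(nΣx²−(Σx)²)(nΣy²−(Σy)²)]
  nΣx²−(Σx)² = 9·288 − 2116 = 476;  nΣy²−(Σy)² = 9·1655 − 14161 = 734
  √(476·734) = √349384 = 591.0871
r = -560 / 591.0871 = -0.9474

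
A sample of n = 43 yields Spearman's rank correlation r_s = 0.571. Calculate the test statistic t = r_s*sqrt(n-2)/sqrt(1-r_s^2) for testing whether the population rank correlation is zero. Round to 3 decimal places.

1 − r_s² = 1 − 0.326041 = 0.673959;  √(1−r_s²) = 0.820950
√(n−2) = √41 = 6.403124
t = r_s·√(n−2)/√(1−r_s²) = 0.571 · 6.403124 / 0.820950 = 4.454

4.454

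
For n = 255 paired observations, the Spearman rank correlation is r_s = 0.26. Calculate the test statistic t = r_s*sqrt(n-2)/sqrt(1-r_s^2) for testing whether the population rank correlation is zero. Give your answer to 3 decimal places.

4.283

t = r_s·√(n−2) / √(1−r_s²) with r_s = 0.26, n = 255
  = 0.26·√253 / √(1 − 0.0676)
  = 0.26·15.905974 / 0.965609
  = 4.135553 / 0.965609 = 4.283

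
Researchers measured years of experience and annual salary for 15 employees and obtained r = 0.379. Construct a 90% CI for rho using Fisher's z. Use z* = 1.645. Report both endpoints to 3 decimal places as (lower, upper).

(-0.076, 0.703)

Fisher z: z_r = atanh(r) = ½·ln((1+0.379)/(1−0.379)) = 0.398891
SE(z) = 1/√(n−3) = 1/√12 = 0.288675
90% ⇒ z* = 1.645; margin = 1.645·0.288675 = 0.474870
CI on z-scale: (-0.075979, 0.873761)
Back-transform: tanh(-0.075979) = -0.075833, tanh(0.873761) = 0.703280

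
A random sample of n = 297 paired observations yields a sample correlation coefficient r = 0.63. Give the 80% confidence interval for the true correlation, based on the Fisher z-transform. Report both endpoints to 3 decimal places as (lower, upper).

z_r = atanh(0.63) = 0.741416;  SE = 1/√(n−3) = 1/√294 = 0.058321
z-limits: 0.741416 ± 1.282·0.058321 = 0.741416 ± 0.074768 = [0.666648, 0.816184]
ρ-limits: (tanh 0.666648, tanh 0.816184) = (0.583, 0.673)

(0.583, 0.673)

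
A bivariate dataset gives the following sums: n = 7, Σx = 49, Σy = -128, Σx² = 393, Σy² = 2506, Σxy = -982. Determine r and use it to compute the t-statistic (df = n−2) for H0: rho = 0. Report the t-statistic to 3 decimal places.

-6.499

S_xy = nΣxy − ΣxΣy = 7·(-982) − 49·(-128) = -6874 − (-6272) = -602
S_xx = nΣx² − (Σx)² = 7·393 − 49² = 2751 − 2401 = 350
S_yy = nΣy² − (Σy)² = 7·2506 − (-128)² = 17542 − 16384 = 1158
r = S_xy / √(S_xx·S_yy) = -602 / √(350·1158) = -602 / √405300 = -602 / 636.6318 = -0.9456
t = r·√(n−2)/√(1−r²) = -0.9456·√5 / √(1−0.894159) = -2.114426 / 0.325332 = -6.499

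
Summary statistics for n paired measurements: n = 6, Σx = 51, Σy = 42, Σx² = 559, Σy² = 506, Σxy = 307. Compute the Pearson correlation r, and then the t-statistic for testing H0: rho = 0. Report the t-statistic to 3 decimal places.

Numerator: nΣxy − (Σx)(Σy) = 6·307 − (51)(42) = -300
Denominator: √[(nΣx²−(Σx)²)(nΣy²−(Σy)²)]
  nΣx²−(Σx)² = 6·559 − 2601 = 753;  nΣy²−(Σy)² = 6·506 − 1764 = 1272
  √(753·1272) = √957816 = 978.6807
r = -300 / 978.6807 = -0.3065
t = r·√(n−2)/√(1−r²) = -0.3065·√4 / √(1−0.093942) = -0.613000 / 0.951871 = -0.644

-0.644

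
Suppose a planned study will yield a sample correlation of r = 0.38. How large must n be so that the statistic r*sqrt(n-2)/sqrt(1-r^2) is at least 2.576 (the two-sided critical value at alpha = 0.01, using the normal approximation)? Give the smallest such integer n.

Need r·√(n−2)/√(1−r²) ≥ 2.576
√(n−2) ≥ 2.576·√(1−0.1444) / 0.38 = 2.576·0.924986 / 0.38 = 6.2704
n−2 ≥ 39.3179  ⇒  n ≥ 41.3179
Smallest integer n = 42

42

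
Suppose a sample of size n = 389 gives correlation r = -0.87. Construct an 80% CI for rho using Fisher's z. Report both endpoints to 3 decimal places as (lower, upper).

z_r = atanh(-0.87) = -1.333080;  SE = 1/√(n−3) = 1/√386 = 0.050899
z-limits: -1.333080 ± 1.282·0.050899 = -1.333080 ± 0.065253 = [-1.398333, -1.267827]
ρ-limits: (tanh -1.398333, tanh -1.267827) = (-0.885, -0.853)

(-0.885, -0.853)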